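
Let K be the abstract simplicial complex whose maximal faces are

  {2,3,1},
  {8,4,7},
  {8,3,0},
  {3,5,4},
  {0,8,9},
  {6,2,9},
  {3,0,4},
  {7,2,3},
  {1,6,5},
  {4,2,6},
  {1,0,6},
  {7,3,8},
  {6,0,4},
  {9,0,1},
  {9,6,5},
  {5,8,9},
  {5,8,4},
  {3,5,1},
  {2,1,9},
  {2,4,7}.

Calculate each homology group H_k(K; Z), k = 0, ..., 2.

Order the vertices as 0 < 1 < 2 < 3 < 4 < 5 < 6 < 7 < 8 < 9. Listing each simplex with vertices in this order, K has dimension 2 with simplices:

  0-simplices (10): [0], [1], [2], [3], [4], [5], [6], [7], [8], [9]
  1-simplices (30): (30 of them)
  2-simplices (20): (20 of them)

giving chain groups C_0 ≅ Z^10, C_1 ≅ Z^30, C_2 ≅ Z^20.

The boundary map ∂_1: C_1 → C_0 is given by ∂[p,q] = [q] − [p].
The resulting 10×30 matrix has rank 9, and its Smith normal form has invariant factors (1,1,1,1,1,1,1,1,1).

∂_2: C_2 → C_1 sends each 2-simplex [p,q,r] to [q,r] − [p,r] + [p,q]. For instance
  ∂[1,3,5] = [3,5] − [1,5] + [1,3],
  ∂[2,4,7] = [4,7] − [2,7] + [2,4].
The resulting 30×20 matrix has rank 20, and its Smith normal form has invariant factors (1,1,1,1,1,1,1,1,1,1,1,1,1,1,1,1,1,1,1,2).

Now H_k = ker ∂_k / im ∂_{k+1}, so:

  H_0: rank C_0 − rank ∂_1 = 10 − 9 = 1, and the invariant factors of ∂_1 are all 1, so H_0 = Z.
  H_1: rank ker ∂_1 − rank ∂_2 = (30 − 9) − 20 = 1, and ∂_2 has invariant factor 2 > 1, so H_1 = Z ⊕ Z/2Z.
  H_2: rank ker ∂_2 − rank ∂_3 = (20 − 20) − 0 = 0, and there is no ∂_3, so H_2 = 0.

As a check, the Euler characteristic is 10 − 30 + 20 = 0, which agrees with 1 − 1 + 0 = 0.
(K is a triangulation of the Klein bottle.)

H_0 ≅ Z,  H_1 ≅ Z ⊕ Z/2Z,  H_2 = 0.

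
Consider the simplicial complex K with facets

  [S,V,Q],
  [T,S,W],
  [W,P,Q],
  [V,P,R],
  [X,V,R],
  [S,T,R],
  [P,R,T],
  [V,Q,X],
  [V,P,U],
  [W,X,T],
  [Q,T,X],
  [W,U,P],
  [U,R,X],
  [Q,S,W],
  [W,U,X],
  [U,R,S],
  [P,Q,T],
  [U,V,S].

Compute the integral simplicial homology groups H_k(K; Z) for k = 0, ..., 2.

H_0 ≅ Z,  H_1 ≅ Z ⊕ Z/2,  H_2 = 0.

Order the vertices as P < Q < R < S < T < U < V < W < X. Listing each simplex with vertices in this order, K has dimension 2 with simplices:

  0-simplices (9): P, Q, R, S, T, U, V, W, X
  1-simplices (27): PQ, PR, PT, PU, PV, PW, QS, QT, QV, QW, QX, RS, RT, RU, RV, RX, ST, SU, SV, SW, TW, TX, UV, UW, UX, VX, WX
  2-simplices (18): PQT, PQW, PRT, PRV, PUV, PUW, QSV, QSW, QTX, QVX, RST, RSU, RUX, RVX, STW, SUV, TWX, UWX

giving chain groups C_0 ≅ Z^9, C_1 ≅ Z^27, C_2 ≅ Z^18.

Boundary ∂_1: C_1 → C_0 maps an edge to its endpoints' difference, ∂[p,q] = q − p.
As a 9×27 matrix over Z this has rank 8, with invariant factors (1,1,1,1,1,1,1,1).

Boundary ∂_2: C_2 → C_1 maps a triangle to the signed sum of its edges. For instance
  ∂QSV = SV − QV + QS,
  ∂PRT = RT − PT + PR.
The resulting 27×18 matrix has rank 18, and its Smith normal form has invariant factors (1,1,1,1,1,1,1,1,1,1,1,1,1,1,1,1,1,2).

Computing H_k = (kernel of ∂_k) / (image of ∂_{k+1}):

  H_0: rank C_0 − rank ∂_1 = 9 − 8 = 1, and the invariant factors of ∂_1 are all 1, so H_0 = Z.
  H_1: rank ker ∂_1 − rank ∂_2 = (27 − 8) − 18 = 1, and ∂_2 has invariant factor 2 > 1, so H_1 = Z ⊕ Z/2.
  H_2: rank ker ∂_2 − rank ∂_3 = (18 − 18) − 0 = 0, and there is no ∂_3, so H_2 = 0.

(K is a triangulation of the Klein bottle.)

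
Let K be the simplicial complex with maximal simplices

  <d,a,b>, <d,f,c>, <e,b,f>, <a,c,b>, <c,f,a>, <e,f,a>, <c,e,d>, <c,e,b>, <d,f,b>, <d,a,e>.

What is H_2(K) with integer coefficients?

We work with the vertex ordering a < b < c < d < e < f. The simplices of K, each written with vertices in increasing order, are:

  0-simplices (6): a, b, c, d, e, f
  1-simplices (15): ab, ac, ad, ae, af, bc, bd, be, bf, cd, ce, cf, de, df, ef
  2-simplices (10): abc, abd, acf, ade, aef, bce, bdf, bef, cde, cdf

Hence C_0 ≅ Z^6, C_1 ≅ Z^15, C_2 ≅ Z^10.

The boundary map ∂_1: C_1 → C_0 maps an edge to its endpoints' difference, ∂[p,q] = q − p. For instance
  ∂be = e − b.
As a 6×15 matrix over Z this has rank 5, with invariant factors (1,1,1,1,1).

∂_2: C_2 → C_1 maps a triangle to the signed sum of its edges. For instance
  ∂abc = bc − ac + ab,
  ∂abd = bd − ad + ab.
As a 15×10 matrix over Z this has rank 10, with invariant factors (1,1,1,1,1,1,1,1,1,2).

Computing H_k = (kernel of ∂_k) / (image of ∂_{k+1}):

  H_2: rank ker ∂_2 − rank ∂_3 = (10 − 10) − 0 = 0, and there is no ∂_3, so H_2 ≅ 0.

(K is a triangulation of the real projective plane RP^2.)

H_2 = 0.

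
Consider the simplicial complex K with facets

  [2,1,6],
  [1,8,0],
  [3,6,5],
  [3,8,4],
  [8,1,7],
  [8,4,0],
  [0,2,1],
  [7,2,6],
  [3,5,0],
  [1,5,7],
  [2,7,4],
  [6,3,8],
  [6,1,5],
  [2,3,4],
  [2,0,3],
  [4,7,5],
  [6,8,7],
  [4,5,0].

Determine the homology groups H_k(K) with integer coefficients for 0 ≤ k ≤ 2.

Fix the vertex order 0 < 1 < 2 < 3 < 4 < 5 < 6 < 7 < 8 and write every simplex with vertices in increasing order. Then dim K = 2 and the simplices of K are:

  0-simplices (9): [0], [1], [2], [3], [4], [5], [6], [7], [8]
  1-simplices (27): (27 of them)
  2-simplices (18): [0,1,2], [0,1,8], [0,2,3], [0,3,5], [0,4,5], [0,4,8], [1,2,6], [1,5,6], [1,5,7], [1,7,8], [2,3,4], [2,4,7], [2,6,7], [3,4,8], [3,5,6], [3,6,8], [4,5,7], [6,7,8]

so the chain groups are C_0 ≅ Z^9, C_1 ≅ Z^27, C_2 ≅ Z^18.

The boundary map ∂_1: C_1 → C_0 maps an edge to its endpoints' difference, ∂[p,q] = q − p. For instance
  ∂[7,8] = [8] − [7].
This gives a 9×27 integer matrix of rank 8; reducing to Smith normal form yields diagonal entries (1,1,1,1,1,1,1,1).

Boundary ∂_2: C_2 → C_1 sends each 2-simplex [p,q,r] to [q,r] − [p,r] + [p,q]. For instance
  ∂[4,5,7] = [5,7] − [4,7] + [4,5],
  ∂[2,3,4] = [3,4] − [2,4] + [2,3].
This gives a 27×18 integer matrix of rank 18; reducing to Smith normal form yields diagonal entries (1,1,1,1,1,1,1,1,1,1,1,1,1,1,1,1,1,2).

From H_k ≅ ker(∂_k) / im(∂_{k+1}) we obtain:

  H_0: rank C_0 − rank ∂_1 = 9 − 8 = 1, and the invariant factors of ∂_1 are all 1, so H_0 = Z.
  H_1: rank ker ∂_1 − rank ∂_2 = (27 − 8) − 18 = 1, and ∂_2 has invariant factor 2 > 1, so H_1 = Z ⊕ Z_2.
  H_2: rank ker ∂_2 − rank ∂_3 = (18 − 18) − 0 = 0, and there is no ∂_3, so H_2 = 0.

As a check, the Euler characteristic is 9 − 27 + 18 = 0, which agrees with 1 − 1 + 0 = 0.

H_0 = Z,  H_1 = Z ⊕ Z_2,  H_2 = 0.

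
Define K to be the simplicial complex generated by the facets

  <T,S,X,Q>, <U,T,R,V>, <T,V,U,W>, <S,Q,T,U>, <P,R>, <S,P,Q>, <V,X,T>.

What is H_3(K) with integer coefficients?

H_3 ≅ 0.

Take the total order P < Q < R < S < T < U < V < W < X on the vertex set. Then K (dimension 3) consists of the simplices:

  0-simplices (9): P, Q, R, S, T, U, V, W, X
  1-simplices (21): PQ, PR, PS, QS, QT, QU, QX, RT, RU, RV, ST, SU, SX, TU, TV, TW, TX, UV, UW, VW, VX
  2-simplices (16): PQS, QST, QSU, QSX, QTU, QTX, RTU, RTV, RUV, STU, STX, TUV, TUW, TVW, TVX, UVW
  3-simplices (4): QSTU, QSTX, RTUV, TUVW

so the chain groups are C_0 ≅ Z^9, C_1 ≅ Z^21, C_2 ≅ Z^16, C_3 ≅ Z^4.

The boundary map ∂_1: C_1 → C_0 sends each edge [p,q] (with p < q) to q − p. For instance
  ∂TX = X − T.
This gives a 9×21 integer matrix of rank 8; reducing to Smith normal form yields diagonal entries (1,1,1,1,1,1,1,1).

The boundary map ∂_2: C_2 → C_1 maps a triangle to the signed sum of its edges. For instance
  ∂QSX = SX − QX + QS,
  ∂QTU = TU − QU + QT.
As a 21×16 matrix over Z this has rank 12, with invariant factors (1,1,1,1,1,1,1,1,1,1,1,1).

Boundary ∂_3: C_3 → C_2 sends each 3-simplex σ to the alternating sum Σ_i (−1)^i (σ with its i-th vertex removed). For instance
  ∂RTUV = TUV − RUV + RTV − RTU,
  ∂TUVW = UVW − TVW + TUW − TUV.
The 16×4 boundary matrix has rank 4 and Smith normal form diag(1,1,1,1).

Now H_k = ker ∂_k / im ∂_{k+1}, so:

  H_3: rank ker ∂_3 − rank ∂_4 = (4 − 4) − 0 = 0, and there is no ∂_4, so H_3 = 0.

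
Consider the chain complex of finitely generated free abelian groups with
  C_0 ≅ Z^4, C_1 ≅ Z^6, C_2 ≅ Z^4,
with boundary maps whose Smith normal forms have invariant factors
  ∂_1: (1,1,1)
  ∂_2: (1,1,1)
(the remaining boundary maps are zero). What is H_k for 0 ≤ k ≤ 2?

H_0 = Z,  H_1 = 0,  H_2 = Z.

H_0: b_0 = 4 − 0 − 3 = 1; torsion from ∂_1 factors > 1: none. So H_0 = Z.
H_1: b_1 = 6 − 3 − 3 = 0; torsion from ∂_2 factors > 1: none. So H_1 = 0.
H_2: b_2 = 4 − 3 − 0 = 1; torsion from ∂_3 factors > 1: none. So H_2 = Z.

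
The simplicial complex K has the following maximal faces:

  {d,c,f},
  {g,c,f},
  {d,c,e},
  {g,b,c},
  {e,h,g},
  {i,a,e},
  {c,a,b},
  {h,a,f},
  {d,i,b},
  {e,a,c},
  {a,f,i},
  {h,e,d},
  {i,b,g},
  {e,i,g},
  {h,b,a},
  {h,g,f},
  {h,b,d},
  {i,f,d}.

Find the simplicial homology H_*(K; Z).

Order the vertices as a < b < c < d < e < f < g < h < i. Listing each simplex with vertices in this order, K has dimension 2 with simplices:

  0-simplices (9): a, b, c, d, e, f, g, h, i
  1-simplices (27): ab, ac, ae, af, ah, ai, bc, bd, bg, bh, bi, cd, ce, cf, cg, de, df, dh, di, eg, eh, ei, fg, fh, fi, gh, gi
  2-simplices (18): abc, abh, ace, aei, afh, afi, bcg, bdh, bdi, bgi, cde, cdf, cfg, deh, dfi, egh, egi, fgh

so the chain groups are C_0 ≅ Z^9, C_1 ≅ Z^27, C_2 ≅ Z^18.

The boundary map ∂_1: C_1 → C_0 maps an edge to its endpoints' difference, ∂[p,q] = q − p. For instance
  ∂ce = e − c.
As a 9×27 matrix over Z this has rank 8, with invariant factors (1,1,1,1,1,1,1,1).

Boundary ∂_2: C_2 → C_1 acts by ∂[p,q,r] = [q,r] − [p,r] + [p,q]. For instance
  ∂abc = bc − ac + ab,
  ∂fgh = gh − fh + fg.
This gives a 27×18 integer matrix of rank 17; reducing to Smith normal form yields diagonal entries (1,1,1,1,1,1,1,1,1,1,1,1,1,1,1,1,1).

From H_k ≅ ker(∂_k) / im(∂_{k+1}) we obtain:

  H_0: rank C_0 − rank ∂_1 = 9 − 8 = 1, and the invariant factors of ∂_1 are all 1, so H_0 ≅ Z.
  H_1: rank ker ∂_1 − rank ∂_2 = (27 − 8) − 17 = 2, and the invariant factors of ∂_2 are all 1, so H_1 ≅ Z^2.
  H_2: rank ker ∂_2 − rank ∂_3 = (18 − 17) − 0 = 1, and there is no ∂_3, so H_2 ≅ Z.

As a check, the Euler characteristic is 9 − 27 + 18 = 0, which agrees with 1 − 2 + 1 = 0.
(K is a triangulation of the torus T^2.)

H_0 ≅ Z,  H_1 ≅ Z^2,  H_2 ≅ Z.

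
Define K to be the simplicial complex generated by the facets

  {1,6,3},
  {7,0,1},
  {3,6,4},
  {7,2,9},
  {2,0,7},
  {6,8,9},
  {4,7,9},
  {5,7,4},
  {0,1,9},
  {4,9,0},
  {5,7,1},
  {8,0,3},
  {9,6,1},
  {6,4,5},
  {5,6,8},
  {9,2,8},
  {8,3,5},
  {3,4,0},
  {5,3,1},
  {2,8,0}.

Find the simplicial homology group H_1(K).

We work with the vertex ordering 0 < 1 < 2 < 3 < 4 < 5 < 6 < 7 < 8 < 9. The simplices of K, each written with vertices in increasing order, are:

  0-simplices (10): [0], [1], [2], [3], [4], [5], [6], [7], [8], [9]
  1-simplices (30): (30 of them)
  2-simplices (20): (20 of them)

Hence C_0 ≅ Z^10, C_1 ≅ Z^30, C_2 ≅ Z^20.

Boundary ∂_1: C_1 → C_0 maps an edge to its endpoints' difference, ∂[p,q] = q − p. For instance
  ∂[2,8] = [8] − [2].
As a 10×30 matrix over Z this has rank 9, with invariant factors (1,1,1,1,1,1,1,1,1).

∂_2: C_2 → C_1 acts by ∂[p,q,r] = [q,r] − [p,r] + [p,q]. For instance
  ∂[5,6,8] = [6,8] − [5,8] + [5,6],
  ∂[0,2,8] = [2,8] − [0,8] + [0,2].
The resulting 30×20 matrix has rank 20, and its Smith normal form has invariant factors (1,1,1,1,1,1,1,1,1,1,1,1,1,1,1,1,1,1,1,2).

Reading off H_k = ker ∂_k / im ∂_{k+1}:

  H_1: rank ker ∂_1 − rank ∂_2 = (30 − 9) − 20 = 1, and ∂_2 has invariant factor 2 > 1, so H_1 ≅ Z ⊕ Z/2.

H_1 = Z ⊕ Z/2.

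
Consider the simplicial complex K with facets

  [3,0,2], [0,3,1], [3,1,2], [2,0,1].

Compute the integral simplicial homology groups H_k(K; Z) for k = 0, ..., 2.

H_0 = Z,  H_1 = 0,  H_2 = Z.

Fix the vertex order 0 < 1 < 2 < 3 and write every simplex with vertices in increasing order. Then dim K = 2 and the simplices of K are:

  0-simplices (4): [0], [1], [2], [3]
  1-simplices (6): [0,1], [0,2], [0,3], [1,2], [1,3], [2,3]
  2-simplices (4): [0,1,2], [0,1,3], [0,2,3], [1,2,3]

Hence C_0 ≅ Z^4, C_1 ≅ Z^6, C_2 ≅ Z^4.

The boundary map ∂_1: C_1 → C_0 maps an edge to its endpoints' difference, ∂[p,q] = q − p. For instance
  ∂[0,1] = [1] − [0].
As a 4×6 matrix over Z this has rank 3, with invariant factors (1,1,1).

∂_2: C_2 → C_1 sends each 2-simplex [p,q,r] to [q,r] − [p,r] + [p,q]. For instance
  ∂[0,1,2] = [1,2] − [0,2] + [0,1],
  ∂[1,2,3] = [2,3] − [1,3] + [1,2].
The 6×4 boundary matrix has rank 3 and Smith normal form diag(1,1,1).

Computing H_k = (kernel of ∂_k) / (image of ∂_{k+1}):

  H_0: rank C_0 − rank ∂_1 = 4 − 3 = 1, and the invariant factors of ∂_1 are all 1, so H_0 ≅ Z.
  H_1: rank ker ∂_1 − rank ∂_2 = (6 − 3) − 3 = 0, and the invariant factors of ∂_2 are all 1, so H_1 ≅ 0.
  H_2: rank ker ∂_2 − rank ∂_3 = (4 − 3) − 0 = 1, and there is no ∂_3, so H_2 ≅ Z.

(K is a triangulation of the 2-sphere S^2.)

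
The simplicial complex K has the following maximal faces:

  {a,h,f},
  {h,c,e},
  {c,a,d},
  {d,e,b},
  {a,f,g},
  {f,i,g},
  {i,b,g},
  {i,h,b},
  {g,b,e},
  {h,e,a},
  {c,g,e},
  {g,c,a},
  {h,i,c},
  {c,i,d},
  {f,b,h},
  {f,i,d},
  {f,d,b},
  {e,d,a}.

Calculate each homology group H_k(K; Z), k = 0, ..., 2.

H_0 = Z,  H_1 = Z × Z/2,  H_2 = 0.

Take the total order a < b < c < d < e < f < g < h < i on the vertex set. Then K (dimension 2) consists of the simplices:

  0-simplices (9): a, b, c, d, e, f, g, h, i
  1-simplices (27): ac, ad, ae, af, ag, ah, bd, be, bf, bg, bh, bi, cd, ce, cg, ch, ci, de, df, di, eg, eh, fg, fh, fi, gi, hi
  2-simplices (18): acd, acg, ade, aeh, afg, afh, bde, bdf, beg, bfh, bgi, bhi, cdi, ceg, ceh, chi, dfi, fgi

Hence C_0 ≅ Z^9, C_1 ≅ Z^27, C_2 ≅ Z^18.

Boundary ∂_1: C_1 → C_0 maps an edge to its endpoints' difference, ∂[p,q] = q − p. For instance
  ∂eg = g − e.
As a 9×27 matrix over Z this has rank 8, with invariant factors (1,1,1,1,1,1,1,1).

The boundary map ∂_2: C_2 → C_1 acts by ∂[p,q,r] = [q,r] − [p,r] + [p,q]. For instance
  ∂chi = hi − ci + ch,
  ∂bhi = hi − bi + bh.
As a 27×18 matrix over Z this has rank 18, with invariant factors (1,1,1,1,1,1,1,1,1,1,1,1,1,1,1,1,1,2).

Now H_k = ker ∂_k / im ∂_{k+1}, so:

  H_0: rank C_0 − rank ∂_1 = 9 − 8 = 1, and the invariant factors of ∂_1 are all 1, so H_0 = Z.
  H_1: rank ker ∂_1 − rank ∂_2 = (27 − 8) − 18 = 1, and ∂_2 has invariant factor 2 > 1, so H_1 = Z × Z/2.
  H_2: rank ker ∂_2 − rank ∂_3 = (18 − 18) − 0 = 0, and there is no ∂_3, so H_2 = 0.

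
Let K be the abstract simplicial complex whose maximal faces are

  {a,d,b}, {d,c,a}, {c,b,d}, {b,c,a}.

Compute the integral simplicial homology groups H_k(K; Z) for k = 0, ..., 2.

Fix the vertex order a < b < c < d and write every simplex with vertices in increasing order. Then dim K = 2 and the simplices of K are:

  0-simplices (4): a, b, c, d
  1-simplices (6): ab, ac, ad, bc, bd, cd
  2-simplices (4): abc, abd, acd, bcd

Hence C_0 ≅ Z^4, C_1 ≅ Z^6, C_2 ≅ Z^4.

The boundary map ∂_1: C_1 → C_0 sends each edge [p,q] (with p < q) to q − p.
The resulting 4×6 matrix has rank 3, and its Smith normal form has invariant factors (1,1,1).

∂_2: C_2 → C_1 sends each 2-simplex [p,q,r] to [q,r] − [p,r] + [p,q]. For instance
  ∂acd = cd − ad + ac,
  ∂bcd = cd − bd + bc.
As a 6×4 matrix over Z this has rank 3, with invariant factors (1,1,1).

From H_k ≅ ker(∂_k) / im(∂_{k+1}) we obtain:

  H_0: rank C_0 − rank ∂_1 = 4 − 3 = 1, and the invariant factors of ∂_1 are all 1, so H_0 ≅ Z.
  H_1: rank ker ∂_1 − rank ∂_2 = (6 − 3) − 3 = 0, and the invariant factors of ∂_2 are all 1, so H_1 ≅ 0.
  H_2: rank ker ∂_2 − rank ∂_3 = (4 − 3) − 0 = 1, and there is no ∂_3, so H_2 ≅ Z.

As a check, the Euler characteristic is 4 − 6 + 4 = 2, which agrees with 1 − 0 + 1 = 2.
(K is a triangulation of the 2-sphere S^2.)

H_0 ≅ Z,  H_1 = 0,  H_2 ≅ Z.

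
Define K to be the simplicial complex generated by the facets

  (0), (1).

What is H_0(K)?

H_0 = Z^2.

Take the total order 0 < 1 on the vertex set. Then K (dimension 0) consists of the simplices:

  0-simplices (2): [0], [1]

Hence C_0 ≅ Z^2.

Computing H_k = (kernel of ∂_k) / (image of ∂_{k+1}):

  H_0: rank C_0 − rank ∂_1 = 2 − 0 = 2, and there is no ∂_1, so H_0 = Z^2.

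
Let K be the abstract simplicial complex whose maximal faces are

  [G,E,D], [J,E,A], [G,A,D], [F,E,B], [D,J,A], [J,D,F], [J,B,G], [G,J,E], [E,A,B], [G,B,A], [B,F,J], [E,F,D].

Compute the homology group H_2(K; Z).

Fix the vertex order A < B < D < E < F < G < J and write every simplex with vertices in increasing order. Then dim K = 2 and the simplices of K are:

  0-simplices (7): A, B, D, E, F, G, J
  1-simplices (18): AB, AD, AE, AG, AJ, BE, BF, BG, BJ, DE, DF, DG, DJ, EF, EG, EJ, FJ, GJ
  2-simplices (12): ABE, ABG, ADG, ADJ, AEJ, BEF, BFJ, BGJ, DEF, DEG, DFJ, EGJ

so the chain groups are C_0 ≅ Z^7, C_1 ≅ Z^18, C_2 ≅ Z^12.

∂_1: C_1 → C_0 maps an edge to its endpoints' difference, ∂[p,q] = q − p. For instance
  ∂AB = B − A.
The 7×18 boundary matrix has rank 6 and Smith normal form diag(1,1,1,1,1,1).

The boundary map ∂_2: C_2 → C_1 sends each 2-simplex [p,q,r] to [q,r] − [p,r] + [p,q]. For instance
  ∂DFJ = FJ − DJ + DF,
  ∂ADG = DG − AG + AD.
The 18×12 boundary matrix has rank 12 and Smith normal form diag(1,1,1,1,1,1,1,1,1,1,1,2).

Now H_k = ker ∂_k / im ∂_{k+1}, so:

  H_2: rank ker ∂_2 − rank ∂_3 = (12 − 12) − 0 = 0, and there is no ∂_3, so H_2 ≅ 0.

(K is a triangulation of the real projective plane RP^2.)

H_2 = 0.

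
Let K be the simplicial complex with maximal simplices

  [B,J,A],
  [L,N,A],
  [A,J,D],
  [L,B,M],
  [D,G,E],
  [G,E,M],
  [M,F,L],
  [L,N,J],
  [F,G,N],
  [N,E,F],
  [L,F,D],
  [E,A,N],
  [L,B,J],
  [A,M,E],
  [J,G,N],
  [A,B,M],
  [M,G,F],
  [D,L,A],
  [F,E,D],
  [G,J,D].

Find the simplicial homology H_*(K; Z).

We work with the vertex ordering A < B < D < E < F < G < J < L < M < N. The simplices of K, each written with vertices in increasing order, are:

  0-simplices (10): A, B, D, E, F, G, J, L, M, N
  1-simplices (30): AB, AD, AE, AJ, AL, AM, AN, BJ, BL, BM, DE, DF, DG, DJ, DL, EF, EG, EM, EN, FG, FL, FM, FN, GJ, GM, GN, JL, JN, LM, LN
  2-simplices (20): ABJ, ABM, ADJ, ADL, AEM, AEN, ALN, BJL, BLM, DEF, DEG, DFL, DGJ, EFN, EGM, FGM, FGN, FLM, GJN, JLN

so the chain groups are C_0 ≅ Z^10, C_1 ≅ Z^30, C_2 ≅ Z^20.

The boundary map ∂_1: C_1 → C_0 sends each edge [p,q] (with p < q) to q − p. For instance
  ∂DJ = J − D.
The 10×30 boundary matrix has rank 9 and Smith normal form diag(1,1,1,1,1,1,1,1,1).

The boundary map ∂_2: C_2 → C_1 acts by ∂[p,q,r] = [q,r] − [p,r] + [p,q]. For instance
  ∂EGM = GM − EM + EG,
  ∂ALN = LN − AN + AL.
This gives a 30×20 integer matrix of rank 20; reducing to Smith normal form yields diagonal entries (1,1,1,1,1,1,1,1,1,1,1,1,1,1,1,1,1,1,1,2).

Reading off H_k = ker ∂_k / im ∂_{k+1}:

  H_0: rank C_0 − rank ∂_1 = 10 − 9 = 1, and the invariant factors of ∂_1 are all 1, so H_0 ≅ Z.
  H_1: rank ker ∂_1 − rank ∂_2 = (30 − 9) − 20 = 1, and ∂_2 has invariant factor 2 > 1, so H_1 ≅ Z × Z/2.
  H_2: rank ker ∂_2 − rank ∂_3 = (20 − 20) − 0 = 0, and there is no ∂_3, so H_2 ≅ 0.

As a check, the Euler characteristic is 10 − 30 + 20 = 0, which agrees with 1 − 1 + 0 = 0.

H_0 ≅ Z,  H_1 ≅ Z × Z/2,  H_2 = 0.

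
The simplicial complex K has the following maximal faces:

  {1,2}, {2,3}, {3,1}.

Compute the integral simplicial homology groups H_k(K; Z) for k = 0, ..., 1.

Take the total order 1 < 2 < 3 on the vertex set. Then K (dimension 1) consists of the simplices:

  0-simplices (3): [1], [2], [3]
  1-simplices (3): [1,2], [1,3], [2,3]

giving chain groups C_0 ≅ Z^3, C_1 ≅ Z^3.

Boundary ∂_1: C_1 → C_0 sends each edge [p,q] (with p < q) to q − p. For instance
  ∂[2,3] = [3] − [2].
As a 3×3 matrix over Z this has rank 2, with invariant factors (1,1).

From H_k ≅ ker(∂_k) / im(∂_{k+1}) we obtain:

  H_0: rank C_0 − rank ∂_1 = 3 − 2 = 1, and the invariant factors of ∂_1 are all 1, so H_0 ≅ Z.
  H_1: rank ker ∂_1 − rank ∂_2 = (3 − 2) − 0 = 1, and there is no ∂_2, so H_1 ≅ Z.

H_0 ≅ Z,  H_1 ≅ Z.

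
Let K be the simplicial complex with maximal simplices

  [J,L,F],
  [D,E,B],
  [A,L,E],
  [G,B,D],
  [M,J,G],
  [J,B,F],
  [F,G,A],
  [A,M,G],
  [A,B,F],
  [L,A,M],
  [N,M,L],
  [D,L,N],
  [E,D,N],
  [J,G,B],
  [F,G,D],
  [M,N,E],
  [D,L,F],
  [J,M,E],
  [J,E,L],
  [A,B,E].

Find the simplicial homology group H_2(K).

Take the total order A < B < D < E < F < G < J < L < M < N on the vertex set. Then K (dimension 2) consists of the simplices:

  0-simplices (10): A, B, D, E, F, G, J, L, M, N
  1-simplices (30): AB, AE, AF, AG, AL, AM, BD, BE, BF, BG, BJ, DE, DF, DG, DL, DN, EJ, EL, EM, EN, FG, FJ, FL, GJ, GM, JL, JM, LM, LN, MN
  2-simplices (20): ABE, ABF, AEL, AFG, AGM, ALM, BDE, BDG, BFJ, BGJ, DEN, DFG, DFL, DLN, EJL, EJM, EMN, FJL, GJM, LMN

Hence C_0 ≅ Z^10, C_1 ≅ Z^30, C_2 ≅ Z^20.

∂_1: C_1 → C_0 is given by ∂[p,q] = [q] − [p]. For instance
  ∂BG = G − B.
As a 10×30 matrix over Z this has rank 9, with invariant factors (1,1,1,1,1,1,1,1,1).

∂_2: C_2 → C_1 sends each 2-simplex [p,q,r] to [q,r] − [p,r] + [p,q]. For instance
  ∂ABE = BE − AE + AB,
  ∂AEL = EL − AL + AE.
As a 30×20 matrix over Z this has rank 20, with invariant factors (1,1,1,1,1,1,1,1,1,1,1,1,1,1,1,1,1,1,1,2).

Computing H_k = (kernel of ∂_k) / (image of ∂_{k+1}):

  H_2: rank ker ∂_2 − rank ∂_3 = (20 − 20) − 0 = 0, and there is no ∂_3, so H_2 = 0.

H_2 = 0.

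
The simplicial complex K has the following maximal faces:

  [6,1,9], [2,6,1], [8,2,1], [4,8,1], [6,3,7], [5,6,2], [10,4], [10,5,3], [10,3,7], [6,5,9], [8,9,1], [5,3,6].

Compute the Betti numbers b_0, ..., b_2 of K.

K has 10 vertices, 21 edges, 11 triangles.
rank ∂_0 = 0, rank ∂_1 = 9 ⇒ b_0 = 10 − 0 − 9 = 1; all invariant factors of ∂_1 are 1 so no torsion. So H_0 ≅ Z.
rank ∂_1 = 9, rank ∂_2 = 11 ⇒ b_1 = 21 − 9 − 11 = 1; all invariant factors of ∂_2 are 1 so no torsion. So H_1 ≅ Z.
rank ∂_2 = 11, rank ∂_3 = 0 ⇒ b_2 = 11 − 11 − 0 = 0. So H_2 ≅ 0.

b_0 = 1, b_1 = 1, b_2 = 0.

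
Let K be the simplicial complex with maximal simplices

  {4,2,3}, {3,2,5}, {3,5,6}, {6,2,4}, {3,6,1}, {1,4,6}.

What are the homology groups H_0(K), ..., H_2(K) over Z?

Order the vertices as 1 < 2 < 3 < 4 < 5 < 6. Listing each simplex with vertices in this order, K has dimension 2 with simplices:

  0-simplices (6): [1], [2], [3], [4], [5], [6]
  1-simplices (12): [1,3], [1,4], [1,6], [2,3], [2,4], [2,5], [2,6], [3,4], [3,5], [3,6], [4,6], [5,6]
  2-simplices (6): [1,3,6], [1,4,6], [2,3,4], [2,3,5], [2,4,6], [3,5,6]

Hence C_0 ≅ Z^6, C_1 ≅ Z^12, C_2 ≅ Z^6.

∂_1: C_1 → C_0 sends each edge [p,q] (with p < q) to q − p. For instance
  ∂[3,4] = [4] − [3].
This gives a 6×12 integer matrix of rank 5; reducing to Smith normal form yields diagonal entries (1,1,1,1,1).

∂_2: C_2 → C_1 maps a triangle to the signed sum of its edges. For instance
  ∂[2,4,6] = [4,6] − [2,6] + [2,4],
  ∂[3,5,6] = [5,6] − [3,6] + [3,5].
The 12×6 boundary matrix has rank 6 and Smith normal form diag(1,1,1,1,1,1).

Computing H_k = (kernel of ∂_k) / (image of ∂_{k+1}):

  H_0: rank C_0 − rank ∂_1 = 6 − 5 = 1, and the invariant factors of ∂_1 are all 1, so H_0 ≅ Z.
  H_1: rank ker ∂_1 − rank ∂_2 = (12 − 5) − 6 = 1, and the invariant factors of ∂_2 are all 1, so H_1 ≅ Z.
  H_2: rank ker ∂_2 − rank ∂_3 = (6 − 6) − 0 = 0, and there is no ∂_3, so H_2 ≅ 0.

As a check, the Euler characteristic is 6 − 12 + 6 = 0, which agrees with 1 − 1 + 0 = 0.
(K is a triangulation of the cylinder S^1 x I.)

H_0 ≅ Z,  H_1 ≅ Z,  H_2 = 0.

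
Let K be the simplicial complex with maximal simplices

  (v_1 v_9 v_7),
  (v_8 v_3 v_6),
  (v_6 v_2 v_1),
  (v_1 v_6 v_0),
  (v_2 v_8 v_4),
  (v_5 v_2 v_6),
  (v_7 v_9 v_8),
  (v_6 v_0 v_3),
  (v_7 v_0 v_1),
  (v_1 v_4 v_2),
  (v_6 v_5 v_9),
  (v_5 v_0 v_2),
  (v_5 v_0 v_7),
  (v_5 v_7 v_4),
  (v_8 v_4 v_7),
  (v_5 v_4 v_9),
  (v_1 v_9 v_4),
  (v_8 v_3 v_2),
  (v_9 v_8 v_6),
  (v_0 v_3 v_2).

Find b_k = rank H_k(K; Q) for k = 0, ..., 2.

b_0 = 1, b_1 = 1, b_2 = 0.

K has 10 vertices, 30 edges, 20 triangles.
rank ∂_0 = 0, rank ∂_1 = 9 ⇒ b_0 = 10 − 0 − 9 = 1; all invariant factors of ∂_1 are 1 so no torsion. So H_0 = Z.
rank ∂_1 = 9, rank ∂_2 = 20 ⇒ b_1 = 30 − 9 − 20 = 1; ∂_2 has invariant factor(s) [2] giving torsion. So H_1 = Z ⊕ Z/2.
rank ∂_2 = 20, rank ∂_3 = 0 ⇒ b_2 = 20 − 20 − 0 = 0. So H_2 = 0.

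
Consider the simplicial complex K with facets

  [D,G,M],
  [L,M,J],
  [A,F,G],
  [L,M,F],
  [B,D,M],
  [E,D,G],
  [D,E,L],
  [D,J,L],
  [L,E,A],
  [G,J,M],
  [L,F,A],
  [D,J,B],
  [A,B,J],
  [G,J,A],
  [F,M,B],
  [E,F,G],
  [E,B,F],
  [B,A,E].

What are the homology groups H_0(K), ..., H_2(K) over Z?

H_0 = Z,  H_1 = Z ⊕ Z/2,  H_2 = 0.

Order the vertices as A < B < D < E < F < G < J < L < M. Listing each simplex with vertices in this order, K has dimension 2 with simplices:

  0-simplices (9): A, B, D, E, F, G, J, L, M
  1-simplices (27): AB, AE, AF, AG, AJ, AL, BD, BE, BF, BJ, BM, DE, DG, DJ, DL, DM, EF, EG, EL, FG, FL, FM, GJ, GM, JL, JM, LM
  2-simplices (18): ABE, ABJ, AEL, AFG, AFL, AGJ, BDJ, BDM, BEF, BFM, DEG, DEL, DGM, DJL, EFG, FLM, GJM, JLM

Hence C_0 ≅ Z^9, C_1 ≅ Z^27, C_2 ≅ Z^18.

Boundary ∂_1: C_1 → C_0 is given by ∂[p,q] = [q] − [p]. For instance
  ∂FL = L − F.
The resulting 9×27 matrix has rank 8, and its Smith normal form has invariant factors (1,1,1,1,1,1,1,1).

The boundary map ∂_2: C_2 → C_1 acts by ∂[p,q,r] = [q,r] − [p,r] + [p,q]. For instance
  ∂BDJ = DJ − BJ + BD,
  ∂BEF = EF − BF + BE.
This gives a 27×18 integer matrix of rank 18; reducing to Smith normal form yields diagonal entries (1,1,1,1,1,1,1,1,1,1,1,1,1,1,1,1,1,2).

From H_k ≅ ker(∂_k) / im(∂_{k+1}) we obtain:

  H_0: rank C_0 − rank ∂_1 = 9 − 8 = 1, and the invariant factors of ∂_1 are all 1, so H_0 ≅ Z.
  H_1: rank ker ∂_1 − rank ∂_2 = (27 − 8) − 18 = 1, and ∂_2 has invariant factor 2 > 1, so H_1 ≅ Z ⊕ Z/2.
  H_2: rank ker ∂_2 − rank ∂_3 = (18 − 18) − 0 = 0, and there is no ∂_3, so H_2 ≅ 0.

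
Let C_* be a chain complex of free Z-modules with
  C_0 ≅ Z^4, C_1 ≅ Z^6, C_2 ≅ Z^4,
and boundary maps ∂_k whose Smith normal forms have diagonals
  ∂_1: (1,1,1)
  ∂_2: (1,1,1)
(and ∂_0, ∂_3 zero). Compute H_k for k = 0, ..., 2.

H_0: b_0 = 4 − 0 − 3 = 1; torsion from ∂_1 factors > 1: none. So H_0 = Z.
H_1: b_1 = 6 − 3 − 3 = 0; torsion from ∂_2 factors > 1: none. So H_1 = 0.
H_2: b_2 = 4 − 3 − 0 = 1; torsion from ∂_3 factors > 1: none. So H_2 = Z.

H_0 = Z,  H_1 = 0,  H_2 = Z.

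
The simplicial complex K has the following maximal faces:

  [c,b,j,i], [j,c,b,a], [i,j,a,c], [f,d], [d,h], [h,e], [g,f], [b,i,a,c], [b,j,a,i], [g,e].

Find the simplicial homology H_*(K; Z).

K has 10 vertices, 15 edges, 10 triangles, 5 3-simplices.
rank ∂_0 = 0, rank ∂_1 = 8 ⇒ b_0 = 10 − 0 − 8 = 2; all invariant factors of ∂_1 are 1 so no torsion. So H_0 ≅ Z^2.
rank ∂_1 = 8, rank ∂_2 = 6 ⇒ b_1 = 15 − 8 − 6 = 1; all invariant factors of ∂_2 are 1 so no torsion. So H_1 ≅ Z.
rank ∂_2 = 6, rank ∂_3 = 4 ⇒ b_2 = 10 − 6 − 4 = 0; all invariant factors of ∂_3 are 1 so no torsion. So H_2 ≅ 0.
rank ∂_3 = 4, rank ∂_4 = 0 ⇒ b_3 = 5 − 4 − 0 = 1. So H_3 ≅ Z.

H_0 = Z^2,  H_1 = Z,  H_2 = 0,  H_3 = Z.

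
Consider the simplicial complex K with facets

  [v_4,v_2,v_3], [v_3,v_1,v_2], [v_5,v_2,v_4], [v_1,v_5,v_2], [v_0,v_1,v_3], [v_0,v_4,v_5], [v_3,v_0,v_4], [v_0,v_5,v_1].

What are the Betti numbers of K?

b_0 = 1, b_1 = 0, b_2 = 1.

Order the vertices as v_0 < v_1 < v_2 < v_3 < v_4 < v_5. Listing each simplex with vertices in this order, K has dimension 2 with simplices:

  0-simplices (6): [v_0], [v_1], [v_2], [v_3], [v_4], [v_5]
  1-simplices (12): [v_0,v_1], [v_0,v_3], [v_0,v_4], [v_0,v_5], [v_1,v_2], [v_1,v_3], [v_1,v_5], [v_2,v_3], [v_2,v_4], [v_2,v_5], [v_3,v_4], [v_4,v_5]
  2-simplices (8): [v_0,v_1,v_3], [v_0,v_1,v_5], [v_0,v_3,v_4], [v_0,v_4,v_5], [v_1,v_2,v_3], [v_1,v_2,v_5], [v_2,v_3,v_4], [v_2,v_4,v_5]

so the chain groups are C_0 ≅ Z^6, C_1 ≅ Z^12, C_2 ≅ Z^8.

Boundary ∂_1: C_1 → C_0 sends each edge [p,q] (with p < q) to q − p.
The 6×12 boundary matrix has rank 5 and Smith normal form diag(1,1,1,1,1).

The boundary map ∂_2: C_2 → C_1 sends each 2-simplex [p,q,r] to [q,r] − [p,r] + [p,q]. For instance
  ∂[v_2,v_3,v_4] = [v_3,v_4] − [v_2,v_4] + [v_2,v_3],
  ∂[v_0,v_3,v_4] = [v_3,v_4] − [v_0,v_4] + [v_0,v_3].
As a 12×8 matrix over Z this has rank 7, with invariant factors (1,1,1,1,1,1,1).

From H_k ≅ ker(∂_k) / im(∂_{k+1}) we obtain:

  H_0: rank C_0 − rank ∂_1 = 6 − 5 = 1, and the invariant factors of ∂_1 are all 1, so H_0 ≅ Z.
  H_1: rank ker ∂_1 − rank ∂_2 = (12 − 5) − 7 = 0, and the invariant factors of ∂_2 are all 1, so H_1 ≅ 0.
  H_2: rank ker ∂_2 − rank ∂_3 = (8 − 7) − 0 = 1, and there is no ∂_3, so H_2 ≅ Z.

As a check, the Euler characteristic is 6 − 12 + 8 = 2, which agrees with 1 − 0 + 1 = 2.
(K is a triangulation of the 2-sphere S^2.)

Hence the Betti numbers are b_0 = 1, b_1 = 0, b_2 = 1.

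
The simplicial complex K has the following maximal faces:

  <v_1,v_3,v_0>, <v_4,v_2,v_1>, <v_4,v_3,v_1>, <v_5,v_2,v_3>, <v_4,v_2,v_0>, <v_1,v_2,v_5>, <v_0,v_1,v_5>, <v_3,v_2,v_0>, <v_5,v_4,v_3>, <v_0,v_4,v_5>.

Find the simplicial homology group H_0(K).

H_0 = Z.

Order the vertices as v_0 < v_1 < v_2 < v_3 < v_4 < v_5. Listing each simplex with vertices in this order, K has dimension 2 with simplices:

  0-simplices (6): [v_0], [v_1], [v_2], [v_3], [v_4], [v_5]
  1-simplices (15): (15 of them)
  2-simplices (10): [v_0,v_1,v_3], [v_0,v_1,v_5], [v_0,v_2,v_3], [v_0,v_2,v_4], [v_0,v_4,v_5], [v_1,v_2,v_4], [v_1,v_2,v_5], [v_1,v_3,v_4], [v_2,v_3,v_5], [v_3,v_4,v_5]

giving chain groups C_0 ≅ Z^6, C_1 ≅ Z^15, C_2 ≅ Z^10.

∂_1: C_1 → C_0 is given by ∂[p,q] = [q] − [p]. For instance
  ∂[v_2,v_4] = [v_4] − [v_2].
The 6×15 boundary matrix has rank 5 and Smith normal form diag(1,1,1,1,1).

∂_2: C_2 → C_1 acts by ∂[p,q,r] = [q,r] − [p,r] + [p,q]. For instance
  ∂[v_3,v_4,v_5] = [v_4,v_5] − [v_3,v_5] + [v_3,v_4],
  ∂[v_0,v_4,v_5] = [v_4,v_5] − [v_0,v_5] + [v_0,v_4].
The resulting 15×10 matrix has rank 10, and its Smith normal form has invariant factors (1,1,1,1,1,1,1,1,1,2).

Reading off H_k = ker ∂_k / im ∂_{k+1}:

  H_0: rank C_0 − rank ∂_1 = 6 − 5 = 1, and the invariant factors of ∂_1 are all 1, so H_0 ≅ Z.

(K is a triangulation of the real projective plane RP^2.)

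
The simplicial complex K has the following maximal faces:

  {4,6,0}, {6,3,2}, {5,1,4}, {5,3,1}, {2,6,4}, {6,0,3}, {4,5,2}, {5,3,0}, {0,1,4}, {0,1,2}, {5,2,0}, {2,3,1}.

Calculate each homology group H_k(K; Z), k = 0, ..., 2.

Fix the vertex order 0 < 1 < 2 < 3 < 4 < 5 < 6 and write every simplex with vertices in increasing order. Then dim K = 2 and the simplices of K are:

  0-simplices (7): [0], [1], [2], [3], [4], [5], [6]
  1-simplices (18): [0,1], [0,2], [0,3], [0,4], [0,5], [0,6], [1,2], [1,3], [1,4], [1,5], [2,3], [2,4], [2,5], [2,6], [3,5], [3,6], [4,5], [4,6]
  2-simplices (12): [0,1,2], [0,1,4], [0,2,5], [0,3,5], [0,3,6], [0,4,6], [1,2,3], [1,3,5], [1,4,5], [2,3,6], [2,4,5], [2,4,6]

giving chain groups C_0 ≅ Z^7, C_1 ≅ Z^18, C_2 ≅ Z^12.

The boundary map ∂_1: C_1 → C_0 sends each edge [p,q] (with p < q) to q − p.
The resulting 7×18 matrix has rank 6, and its Smith normal form has invariant factors (1,1,1,1,1,1).

The boundary map ∂_2: C_2 → C_1 maps a triangle to the signed sum of its edges. For instance
  ∂[2,3,6] = [3,6] − [2,6] + [2,3],
  ∂[0,1,4] = [1,4] − [0,4] + [0,1].
The 18×12 boundary matrix has rank 12 and Smith normal form diag(1,1,1,1,1,1,1,1,1,1,1,2).

Computing H_k = (kernel of ∂_k) / (image of ∂_{k+1}):

  H_0: rank C_0 − rank ∂_1 = 7 − 6 = 1, and the invariant factors of ∂_1 are all 1, so H_0 = Z.
  H_1: rank ker ∂_1 − rank ∂_2 = (18 − 6) − 12 = 0, and ∂_2 has invariant factor 2 > 1, so H_1 = Z/2.
  H_2: rank ker ∂_2 − rank ∂_3 = (12 − 12) − 0 = 0, and there is no ∂_3, so H_2 = 0.

H_0 ≅ Z,  H_1 ≅ Z/2,  H_2 = 0.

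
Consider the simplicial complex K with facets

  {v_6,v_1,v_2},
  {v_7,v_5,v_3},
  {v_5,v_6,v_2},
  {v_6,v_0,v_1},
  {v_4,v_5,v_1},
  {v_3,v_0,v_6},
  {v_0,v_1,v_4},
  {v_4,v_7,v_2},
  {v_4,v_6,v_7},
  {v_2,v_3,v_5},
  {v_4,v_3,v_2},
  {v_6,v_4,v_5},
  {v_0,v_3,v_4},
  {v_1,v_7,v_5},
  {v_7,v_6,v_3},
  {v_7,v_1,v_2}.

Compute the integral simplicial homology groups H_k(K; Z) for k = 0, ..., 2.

Take the total order v_0 < v_1 < v_2 < v_3 < v_4 < v_5 < v_6 < v_7 on the vertex set. Then K (dimension 2) consists of the simplices:

  0-simplices (8): [v_0], [v_1], [v_2], [v_3], [v_4], [v_5], [v_6], [v_7]
  1-simplices (24): (24 of them)
  2-simplices (16): (16 of them)

Hence C_0 ≅ Z^8, C_1 ≅ Z^24, C_2 ≅ Z^16.

Boundary ∂_1: C_1 → C_0 sends each edge [p,q] (with p < q) to q − p.
This gives a 8×24 integer matrix of rank 7; reducing to Smith normal form yields diagonal entries (1,1,1,1,1,1,1).

Boundary ∂_2: C_2 → C_1 maps a triangle to the signed sum of its edges. For instance
  ∂[v_2,v_3,v_4] = [v_3,v_4] − [v_2,v_4] + [v_2,v_3],
  ∂[v_1,v_4,v_5] = [v_4,v_5] − [v_1,v_5] + [v_1,v_4].
As a 24×16 matrix over Z this has rank 15, with invariant factors (1,1,1,1,1,1,1,1,1,1,1,1,1,1,1).

Computing H_k = (kernel of ∂_k) / (image of ∂_{k+1}):

  H_0: rank C_0 − rank ∂_1 = 8 − 7 = 1, and the invariant factors of ∂_1 are all 1, so H_0 ≅ Z.
  H_1: rank ker ∂_1 − rank ∂_2 = (24 − 7) − 15 = 2, and the invariant factors of ∂_2 are all 1, so H_1 ≅ Z^2.
  H_2: rank ker ∂_2 − rank ∂_3 = (16 − 15) − 0 = 1, and there is no ∂_3, so H_2 ≅ Z.

H_0 ≅ Z,  H_1 ≅ Z^2,  H_2 ≅ Z.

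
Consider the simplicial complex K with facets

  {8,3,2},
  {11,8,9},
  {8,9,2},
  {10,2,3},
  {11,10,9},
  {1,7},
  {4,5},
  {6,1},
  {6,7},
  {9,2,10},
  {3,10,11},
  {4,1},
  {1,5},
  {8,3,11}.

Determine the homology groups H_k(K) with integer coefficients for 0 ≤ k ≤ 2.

H_0 ≅ Z^2,  H_1 ≅ Z^2,  H_2 ≅ Z.

We work with the vertex ordering 1 < 2 < 3 < 4 < 5 < 6 < 7 < 8 < 9 < 10 < 11. The simplices of K, each written with vertices in increasing order, are:

  0-simplices (11): [1], [2], [3], [4], [5], [6], [7], [8], [9], [10], [11]
  1-simplices (18): [1,4], [1,5], [1,6], [1,7], [2,3], [2,8], [2,9], [2,10], [3,8], [3,10], [3,11], [4,5], [6,7], [8,9], [8,11], [9,10], [9,11], [10,11]
  2-simplices (8): [2,3,8], [2,3,10], [2,8,9], [2,9,10], [3,8,11], [3,10,11], [8,9,11], [9,10,11]

Hence C_0 ≅ Z^11, C_1 ≅ Z^18, C_2 ≅ Z^8.

The boundary map ∂_1: C_1 → C_0 maps an edge to its endpoints' difference, ∂[p,q] = q − p.
The 11×18 boundary matrix has rank 9 and Smith normal form diag(1,1,1,1,1,1,1,1,1).

∂_2: C_2 → C_1 maps a triangle to the signed sum of its edges. For instance
  ∂[2,3,8] = [3,8] − [2,8] + [2,3],
  ∂[2,8,9] = [8,9] − [2,9] + [2,8].
The 18×8 boundary matrix has rank 7 and Smith normal form diag(1,1,1,1,1,1,1).

Now H_k = ker ∂_k / im ∂_{k+1}, so:

  H_0: rank C_0 − rank ∂_1 = 11 − 9 = 2, and the invariant factors of ∂_1 are all 1, so H_0 = Z^2.
  H_1: rank ker ∂_1 − rank ∂_2 = (18 − 9) − 7 = 2, and the invariant factors of ∂_2 are all 1, so H_1 = Z^2.
  H_2: rank ker ∂_2 − rank ∂_3 = (8 − 7) − 0 = 1, and there is no ∂_3, so H_2 = Z.

(K is a triangulation of the disjoint union of a wedge of 2 circles and the 2-sphere S^2.)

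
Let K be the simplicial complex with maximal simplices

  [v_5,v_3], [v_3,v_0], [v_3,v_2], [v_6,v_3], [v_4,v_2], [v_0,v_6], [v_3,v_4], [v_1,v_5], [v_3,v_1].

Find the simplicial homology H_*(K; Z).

H_0 = Z,  H_1 = Z^3.

We work with the vertex ordering v_0 < v_1 < v_2 < v_3 < v_4 < v_5 < v_6. The simplices of K, each written with vertices in increasing order, are:

  0-simplices (7): [v_0], [v_1], [v_2], [v_3], [v_4], [v_5], [v_6]
  1-simplices (9): [v_0,v_3], [v_0,v_6], [v_1,v_3], [v_1,v_5], [v_2,v_3], [v_2,v_4], [v_3,v_4], [v_3,v_5], [v_3,v_6]

so the chain groups are C_0 ≅ Z^7, C_1 ≅ Z^9.

∂_1: C_1 → C_0 maps an edge to its endpoints' difference, ∂[p,q] = q − p. For instance
  ∂[v_3,v_5] = [v_5] − [v_3].
As a 7×9 matrix over Z this has rank 6, with invariant factors (1,1,1,1,1,1).

From H_k ≅ ker(∂_k) / im(∂_{k+1}) we obtain:

  H_0: rank C_0 − rank ∂_1 = 7 − 6 = 1, and the invariant factors of ∂_1 are all 1, so H_0 ≅ Z.
  H_1: rank ker ∂_1 − rank ∂_2 = (9 − 6) − 0 = 3, and there is no ∂_2, so H_1 ≅ Z^3.

As a check, the Euler characteristic is 7 − 9 = -2, which agrees with 1 − 3 = -2.
(K is a triangulation of a wedge of 3 circles.)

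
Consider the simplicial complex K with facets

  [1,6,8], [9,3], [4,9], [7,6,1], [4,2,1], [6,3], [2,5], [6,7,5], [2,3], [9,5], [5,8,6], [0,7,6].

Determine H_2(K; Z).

H_2 ≅ 0.

We work with the vertex ordering 0 < 1 < 2 < 3 < 4 < 5 < 6 < 7 < 8 < 9. The simplices of K, each written with vertices in increasing order, are:

  0-simplices (10): [0], [1], [2], [3], [4], [5], [6], [7], [8], [9]
  1-simplices (19): [0,6], [0,7], [1,2], [1,4], [1,6], [1,7], [1,8], [2,3], [2,4], [2,5], [3,6], [3,9], [4,9], [5,6], [5,7], [5,8], [5,9], [6,7], [6,8]
  2-simplices (6): [0,6,7], [1,2,4], [1,6,7], [1,6,8], [5,6,7], [5,6,8]

so the chain groups are C_0 ≅ Z^10, C_1 ≅ Z^19, C_2 ≅ Z^6.

Boundary ∂_1: C_1 → C_0 is given by ∂[p,q] = [q] − [p].
The resulting 10×19 matrix has rank 9, and its Smith normal form has invariant factors (1,1,1,1,1,1,1,1,1).

Boundary ∂_2: C_2 → C_1 sends each 2-simplex [p,q,r] to [q,r] − [p,r] + [p,q]. For instance
  ∂[1,2,4] = [2,4] − [1,4] + [1,2],
  ∂[5,6,7] = [6,7] − [5,7] + [5,6].
This gives a 19×6 integer matrix of rank 6; reducing to Smith normal form yields diagonal entries (1,1,1,1,1,1).

Reading off H_k = ker ∂_k / im ∂_{k+1}:

  H_2: rank ker ∂_2 − rank ∂_3 = (6 − 6) − 0 = 0, and there is no ∂_3, so H_2 ≅ 0.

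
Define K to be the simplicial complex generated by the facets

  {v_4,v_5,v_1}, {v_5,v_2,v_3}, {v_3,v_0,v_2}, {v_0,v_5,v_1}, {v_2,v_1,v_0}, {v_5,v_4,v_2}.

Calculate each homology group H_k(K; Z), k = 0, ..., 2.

Order the vertices as v_0 < v_1 < v_2 < v_3 < v_4 < v_5. Listing each simplex with vertices in this order, K has dimension 2 with simplices:

  0-simplices (6): [v_0], [v_1], [v_2], [v_3], [v_4], [v_5]
  1-simplices (12): [v_0,v_1], [v_0,v_2], [v_0,v_3], [v_0,v_5], [v_1,v_2], [v_1,v_4], [v_1,v_5], [v_2,v_3], [v_2,v_4], [v_2,v_5], [v_3,v_5], [v_4,v_5]
  2-simplices (6): [v_0,v_1,v_2], [v_0,v_1,v_5], [v_0,v_2,v_3], [v_1,v_4,v_5], [v_2,v_3,v_5], [v_2,v_4,v_5]

Hence C_0 ≅ Z^6, C_1 ≅ Z^12, C_2 ≅ Z^6.

Boundary ∂_1: C_1 → C_0 maps an edge to its endpoints' difference, ∂[p,q] = q − p. For instance
  ∂[v_4,v_5] = [v_5] − [v_4].
This gives a 6×12 integer matrix of rank 5; reducing to Smith normal form yields diagonal entries (1,1,1,1,1).

Boundary ∂_2: C_2 → C_1 sends each 2-simplex [p,q,r] to [q,r] − [p,r] + [p,q]. For instance
  ∂[v_0,v_1,v_5] = [v_1,v_5] − [v_0,v_5] + [v_0,v_1],
  ∂[v_0,v_1,v_2] = [v_1,v_2] − [v_0,v_2] + [v_0,v_1].
The 12×6 boundary matrix has rank 6 and Smith normal form diag(1,1,1,1,1,1).

Reading off H_k = ker ∂_k / im ∂_{k+1}:

  H_0: rank C_0 − rank ∂_1 = 6 − 5 = 1, and the invariant factors of ∂_1 are all 1, so H_0 ≅ Z.
  H_1: rank ker ∂_1 − rank ∂_2 = (12 − 5) − 6 = 1, and the invariant factors of ∂_2 are all 1, so H_1 ≅ Z.
  H_2: rank ker ∂_2 − rank ∂_3 = (6 − 6) − 0 = 0, and there is no ∂_3, so H_2 ≅ 0.

H_0 ≅ Z,  H_1 ≅ Z,  H_2 = 0.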